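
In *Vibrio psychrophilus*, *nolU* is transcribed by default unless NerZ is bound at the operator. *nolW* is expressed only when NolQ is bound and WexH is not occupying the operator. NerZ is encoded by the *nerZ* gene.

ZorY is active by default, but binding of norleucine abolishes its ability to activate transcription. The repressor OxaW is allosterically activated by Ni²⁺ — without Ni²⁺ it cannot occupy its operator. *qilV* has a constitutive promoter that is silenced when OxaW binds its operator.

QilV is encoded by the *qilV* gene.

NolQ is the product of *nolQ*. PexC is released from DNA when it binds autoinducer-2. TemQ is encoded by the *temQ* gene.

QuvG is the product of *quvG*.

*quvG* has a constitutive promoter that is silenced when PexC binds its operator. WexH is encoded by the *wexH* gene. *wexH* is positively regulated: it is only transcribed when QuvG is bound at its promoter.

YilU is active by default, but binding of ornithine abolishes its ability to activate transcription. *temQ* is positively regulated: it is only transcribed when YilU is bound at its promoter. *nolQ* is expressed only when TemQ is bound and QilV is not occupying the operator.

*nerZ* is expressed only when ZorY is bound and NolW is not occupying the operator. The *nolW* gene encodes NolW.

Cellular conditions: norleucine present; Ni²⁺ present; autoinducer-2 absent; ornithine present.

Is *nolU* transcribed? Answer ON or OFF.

ON

Autoinducer-2 is absent, so PexC is active.
With repressor PexC bound, *quvG* is not transcribed.
So QuvG is not produced.
Required activator QuvG is absent, so *wexH* is not transcribed.
So WexH is not produced.
Ni²⁺ is present, so OxaW is active.
With repressor OxaW bound, *qilV* is not transcribed.
So QilV is not produced.
Ornithine is present, so YilU is inactive.
Required activator YilU is absent, so *temQ* is not transcribed.
So TemQ is not produced.
Required activator TemQ is absent, so *nolQ* is not transcribed.
So NolQ is not produced.
Required activator NolQ is absent, so *nolW* is not transcribed.
So NolW is not produced.
Norleucine is present, so ZorY is inactive.
Required activator ZorY is absent, so *nerZ* is not transcribed.
So NerZ is not produced.
With no repressor bound, *nolU* is transcribed.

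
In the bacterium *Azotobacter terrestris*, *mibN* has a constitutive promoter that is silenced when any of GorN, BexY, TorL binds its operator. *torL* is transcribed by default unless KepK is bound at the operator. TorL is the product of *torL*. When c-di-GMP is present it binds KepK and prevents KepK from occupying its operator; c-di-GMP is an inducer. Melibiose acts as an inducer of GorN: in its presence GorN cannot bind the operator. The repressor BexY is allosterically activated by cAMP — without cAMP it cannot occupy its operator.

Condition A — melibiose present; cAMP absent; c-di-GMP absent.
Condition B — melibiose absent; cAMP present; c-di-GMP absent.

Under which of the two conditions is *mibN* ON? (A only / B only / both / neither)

Condition A:
Melibiose is present, so GorN is inactive.
cAMP is absent, so BexY is inactive.
c-di-GMP is absent, so KepK is active.
With repressor KepK bound, *torL* is not transcribed.
So TorL is not produced.
With no repressor bound, *mibN* is transcribed.
→ *mibN* is ON in A.
Condition B:
Melibiose is absent, so GorN is active.
cAMP is present, so BexY is active.
c-di-GMP is absent, so KepK is active.
With repressor KepK bound, *torL* is not transcribed.
So TorL is not produced.
With repressor GorN bound, *mibN* is not transcribed.
→ *mibN* is OFF in B.

A only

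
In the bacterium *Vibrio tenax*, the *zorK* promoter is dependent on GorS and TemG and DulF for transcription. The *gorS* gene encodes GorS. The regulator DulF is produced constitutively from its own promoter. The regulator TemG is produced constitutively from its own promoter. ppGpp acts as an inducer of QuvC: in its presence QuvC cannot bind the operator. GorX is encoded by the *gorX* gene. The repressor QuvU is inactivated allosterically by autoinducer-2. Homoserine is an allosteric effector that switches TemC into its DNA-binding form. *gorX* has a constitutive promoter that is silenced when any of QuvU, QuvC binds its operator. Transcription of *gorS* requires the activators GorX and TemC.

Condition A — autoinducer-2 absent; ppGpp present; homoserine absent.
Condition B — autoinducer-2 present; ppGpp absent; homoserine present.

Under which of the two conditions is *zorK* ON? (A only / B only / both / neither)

Condition A:
Autoinducer-2 is absent, so QuvU is active.
ppGpp is present, so QuvC is inactive.
With repressor QuvU bound, *gorX* is not transcribed.
So GorX is not produced.
Homoserine is absent, so TemC is inactive.
Required activator GorX is absent, so *gorS* is not transcribed.
So GorS is not produced.
TemG is produced constitutively and is active.
DulF is produced constitutively and is active.
Required activator GorS is absent, so *zorK* is not transcribed.
→ *zorK* is OFF in A.
Condition B:
Autoinducer-2 is present, so QuvU is inactive.
ppGpp is absent, so QuvC is active.
With repressor QuvC bound, *gorX* is not transcribed.
So GorX is not produced.
Homoserine is present, so TemC is active.
Required activator GorX is absent, so *gorS* is not transcribed.
So GorS is not produced.
TemG is produced constitutively and is active.
DulF is produced constitutively and is active.
Required activator GorS is absent, so *zorK* is not transcribed.
→ *zorK* is OFF in B.

neither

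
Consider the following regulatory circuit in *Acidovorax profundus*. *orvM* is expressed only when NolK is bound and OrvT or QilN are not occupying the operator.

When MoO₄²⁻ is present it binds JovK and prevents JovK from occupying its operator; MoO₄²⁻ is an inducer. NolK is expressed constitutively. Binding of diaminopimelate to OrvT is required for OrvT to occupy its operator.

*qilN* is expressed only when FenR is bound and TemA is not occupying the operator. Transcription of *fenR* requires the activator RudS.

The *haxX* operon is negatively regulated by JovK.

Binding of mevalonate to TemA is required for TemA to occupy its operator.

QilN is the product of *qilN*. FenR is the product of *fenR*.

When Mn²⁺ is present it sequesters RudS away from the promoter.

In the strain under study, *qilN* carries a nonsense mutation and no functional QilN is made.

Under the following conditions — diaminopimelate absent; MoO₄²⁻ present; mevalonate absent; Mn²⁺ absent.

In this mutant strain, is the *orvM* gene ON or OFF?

NolK is produced constitutively and is active.
Diaminopimelate is absent, so OrvT is inactive.
QilN is non-functional in this strain, so it has no effect.
No repressor is bound and NolK is active, so *orvM* is transcribed.

ON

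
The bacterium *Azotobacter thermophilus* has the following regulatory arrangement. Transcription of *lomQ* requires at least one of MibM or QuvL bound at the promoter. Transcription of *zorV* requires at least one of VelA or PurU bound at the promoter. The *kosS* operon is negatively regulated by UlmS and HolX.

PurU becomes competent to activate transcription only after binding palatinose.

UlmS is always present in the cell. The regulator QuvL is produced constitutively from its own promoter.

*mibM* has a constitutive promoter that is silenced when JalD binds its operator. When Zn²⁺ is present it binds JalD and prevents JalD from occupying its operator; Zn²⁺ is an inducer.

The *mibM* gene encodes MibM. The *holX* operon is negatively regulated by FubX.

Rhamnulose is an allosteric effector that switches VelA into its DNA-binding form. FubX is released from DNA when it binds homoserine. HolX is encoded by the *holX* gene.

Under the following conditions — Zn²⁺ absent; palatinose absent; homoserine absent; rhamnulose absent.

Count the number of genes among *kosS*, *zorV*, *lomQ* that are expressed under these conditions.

1

UlmS is produced constitutively and is active.
Homoserine is absent, so FubX is active.
With repressor FubX bound, *holX* is not transcribed.
So HolX is not produced.
With repressor UlmS bound, *kosS* is not transcribed.
→ *kosS* is OFF.
Rhamnulose is absent, so VelA is inactive.
Palatinose is absent, so PurU is inactive.
No activator is available at the *zorV* promoter, so *zorV* is not transcribed.
→ *zorV* is OFF.
Zn²⁺ is absent, so JalD is active.
With repressor JalD bound, *mibM* is not transcribed.
So MibM is not produced.
QuvL is produced constitutively and is active.
Activator QuvL is present, so *lomQ* is transcribed.
→ *lomQ* is ON.
1 of the 3 genes is transcribed.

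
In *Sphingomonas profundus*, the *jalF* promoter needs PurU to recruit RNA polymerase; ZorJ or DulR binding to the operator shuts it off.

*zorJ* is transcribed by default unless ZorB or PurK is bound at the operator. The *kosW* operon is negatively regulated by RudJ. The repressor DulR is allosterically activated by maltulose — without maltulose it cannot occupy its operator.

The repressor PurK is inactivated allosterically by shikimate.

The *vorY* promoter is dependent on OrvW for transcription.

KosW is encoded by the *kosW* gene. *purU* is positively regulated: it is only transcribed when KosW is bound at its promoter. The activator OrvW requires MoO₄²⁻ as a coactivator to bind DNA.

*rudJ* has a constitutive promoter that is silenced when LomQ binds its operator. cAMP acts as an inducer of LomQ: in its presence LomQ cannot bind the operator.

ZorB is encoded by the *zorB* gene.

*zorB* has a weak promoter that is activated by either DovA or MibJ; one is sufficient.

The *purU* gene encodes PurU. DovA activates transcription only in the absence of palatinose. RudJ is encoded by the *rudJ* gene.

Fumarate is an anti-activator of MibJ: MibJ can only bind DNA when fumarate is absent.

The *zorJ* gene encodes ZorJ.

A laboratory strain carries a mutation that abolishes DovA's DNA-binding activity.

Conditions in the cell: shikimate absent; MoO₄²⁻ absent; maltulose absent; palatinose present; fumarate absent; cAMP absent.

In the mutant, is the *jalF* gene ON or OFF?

ON

DovA is non-functional in this strain, so it has no effect.
Fumarate is absent, so MibJ is active.
Activator MibJ is present, so *zorB* is transcribed.
So ZorB is produced and active.
Shikimate is absent, so PurK is active.
With repressor ZorB bound, *zorJ* is not transcribed.
So ZorJ is not produced.
cAMP is absent, so LomQ is active.
With repressor LomQ bound, *rudJ* is not transcribed.
So RudJ is not produced.
With no repressor bound, *kosW* is transcribed.
So KosW is produced and active.
No repressor is bound and KosW is active, so *purU* is transcribed.
So PurU is produced and active.
Maltulose is absent, so DulR is inactive.
No repressor is bound and PurU is active, so *jalF* is transcribed.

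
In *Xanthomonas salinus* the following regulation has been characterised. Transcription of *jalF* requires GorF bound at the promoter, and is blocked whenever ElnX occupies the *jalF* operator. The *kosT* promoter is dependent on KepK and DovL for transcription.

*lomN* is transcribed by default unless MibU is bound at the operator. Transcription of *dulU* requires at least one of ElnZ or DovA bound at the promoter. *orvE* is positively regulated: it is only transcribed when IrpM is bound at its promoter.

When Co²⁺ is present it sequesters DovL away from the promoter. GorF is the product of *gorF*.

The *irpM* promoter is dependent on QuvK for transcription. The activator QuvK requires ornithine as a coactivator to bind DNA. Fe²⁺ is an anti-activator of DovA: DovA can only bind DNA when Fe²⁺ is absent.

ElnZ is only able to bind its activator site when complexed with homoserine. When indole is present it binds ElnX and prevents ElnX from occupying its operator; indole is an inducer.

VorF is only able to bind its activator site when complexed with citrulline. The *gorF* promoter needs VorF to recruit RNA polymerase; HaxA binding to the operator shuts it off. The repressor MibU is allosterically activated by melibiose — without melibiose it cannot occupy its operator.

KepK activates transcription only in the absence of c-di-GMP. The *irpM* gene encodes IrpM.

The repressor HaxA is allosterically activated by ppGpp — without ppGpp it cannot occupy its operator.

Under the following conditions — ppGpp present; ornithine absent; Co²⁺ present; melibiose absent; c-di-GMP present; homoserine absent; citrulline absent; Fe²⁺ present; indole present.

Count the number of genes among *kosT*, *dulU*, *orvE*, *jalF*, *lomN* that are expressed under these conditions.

1

c-di-GMP is present, so KepK is inactive.
Co²⁺ is present, so DovL is inactive.
Required activator KepK is absent, so *kosT* is not transcribed.
→ *kosT* is OFF.
Homoserine is absent, so ElnZ is inactive.
Fe²⁺ is present, so DovA is inactive.
No activator is available at the *dulU* promoter, so *dulU* is not transcribed.
→ *dulU* is OFF.
Ornithine is absent, so QuvK is inactive.
Required activator QuvK is absent, so *irpM* is not transcribed.
So IrpM is not produced.
Required activator IrpM is absent, so *orvE* is not transcribed.
→ *orvE* is OFF.
ppGpp is present, so HaxA is active.
Citrulline is absent, so VorF is inactive.
With repressor HaxA bound, *gorF* is not transcribed.
So GorF is not produced.
Indole is present, so ElnX is inactive.
Required activator GorF is absent, so *jalF* is not transcribed.
→ *jalF* is OFF.
Melibiose is absent, so MibU is inactive.
With no repressor bound, *lomN* is transcribed.
→ *lomN* is ON.
1 of the 5 genes is transcribed.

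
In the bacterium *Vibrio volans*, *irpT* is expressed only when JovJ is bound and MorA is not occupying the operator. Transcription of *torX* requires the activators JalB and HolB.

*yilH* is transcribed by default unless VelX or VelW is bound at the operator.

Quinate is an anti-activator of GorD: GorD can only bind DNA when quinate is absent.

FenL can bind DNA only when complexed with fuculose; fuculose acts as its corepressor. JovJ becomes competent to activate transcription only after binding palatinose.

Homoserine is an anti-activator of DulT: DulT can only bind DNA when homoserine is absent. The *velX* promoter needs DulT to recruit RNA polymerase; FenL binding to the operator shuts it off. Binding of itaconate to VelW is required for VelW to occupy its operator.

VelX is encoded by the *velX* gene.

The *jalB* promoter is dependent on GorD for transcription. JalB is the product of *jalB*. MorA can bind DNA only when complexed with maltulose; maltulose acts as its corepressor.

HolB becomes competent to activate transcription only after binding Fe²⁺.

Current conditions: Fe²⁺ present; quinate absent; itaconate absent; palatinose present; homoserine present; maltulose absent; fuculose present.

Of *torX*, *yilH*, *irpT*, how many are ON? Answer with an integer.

Quinate is absent, so GorD is active.
No repressor is bound and GorD is active, so *jalB* is transcribed.
So JalB is produced and active.
Fe²⁺ is present, so HolB is active.
No repressor is bound and JalB and HolB are active, so *torX* is transcribed.
→ *torX* is ON.
Fuculose is present, so FenL is active.
Homoserine is present, so DulT is inactive.
With repressor FenL bound, *velX* is not transcribed.
So VelX is not produced.
Itaconate is absent, so VelW is inactive.
With no repressor bound, *yilH* is transcribed.
→ *yilH* is ON.
Maltulose is absent, so MorA is inactive.
Palatinose is present, so JovJ is active.
No repressor is bound and JovJ is active, so *irpT* is transcribed.
→ *irpT* is ON.
3 of the 3 genes are transcribed.

3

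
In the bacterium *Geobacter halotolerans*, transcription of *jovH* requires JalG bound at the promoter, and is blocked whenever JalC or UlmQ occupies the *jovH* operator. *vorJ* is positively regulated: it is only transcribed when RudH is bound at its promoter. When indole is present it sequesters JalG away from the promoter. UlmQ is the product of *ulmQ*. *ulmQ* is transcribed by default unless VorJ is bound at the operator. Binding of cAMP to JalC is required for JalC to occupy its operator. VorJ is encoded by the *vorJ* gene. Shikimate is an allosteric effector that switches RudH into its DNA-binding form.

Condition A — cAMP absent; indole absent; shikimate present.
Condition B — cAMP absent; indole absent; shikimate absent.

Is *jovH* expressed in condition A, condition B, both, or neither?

Condition A:
cAMP is absent, so JalC is inactive.
Indole is absent, so JalG is active.
Shikimate is present, so RudH is active.
No repressor is bound and RudH is active, so *vorJ* is transcribed.
So VorJ is produced and active.
With repressor VorJ bound, *ulmQ* is not transcribed.
So UlmQ is not produced.
No repressor is bound and JalG is active, so *jovH* is transcribed.
→ *jovH* is ON in A.
Condition B:
cAMP is absent, so JalC is inactive.
Indole is absent, so JalG is active.
Shikimate is absent, so RudH is inactive.
Required activator RudH is absent, so *vorJ* is not transcribed.
So VorJ is not produced.
With no repressor bound, *ulmQ* is transcribed.
So UlmQ is produced and active.
With repressor UlmQ bound, *jovH* is not transcribed.
→ *jovH* is OFF in B.

A only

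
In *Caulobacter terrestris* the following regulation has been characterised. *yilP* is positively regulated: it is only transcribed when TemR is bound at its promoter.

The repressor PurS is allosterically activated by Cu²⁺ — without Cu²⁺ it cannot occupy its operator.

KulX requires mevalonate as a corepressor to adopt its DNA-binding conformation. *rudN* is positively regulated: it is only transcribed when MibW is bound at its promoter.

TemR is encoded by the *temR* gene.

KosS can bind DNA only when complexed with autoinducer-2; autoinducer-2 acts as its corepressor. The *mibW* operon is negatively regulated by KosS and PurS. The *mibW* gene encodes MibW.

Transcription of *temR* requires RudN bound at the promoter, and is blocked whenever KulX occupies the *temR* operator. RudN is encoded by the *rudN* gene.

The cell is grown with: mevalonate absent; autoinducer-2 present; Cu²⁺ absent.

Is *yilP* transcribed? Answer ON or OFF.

Autoinducer-2 is present, so KosS is active.
Cu²⁺ is absent, so PurS is inactive.
With repressor KosS bound, *mibW* is not transcribed.
So MibW is not produced.
Required activator MibW is absent, so *rudN* is not transcribed.
So RudN is not produced.
Mevalonate is absent, so KulX is inactive.
Required activator RudN is absent, so *temR* is not transcribed.
So TemR is not produced.
Required activator TemR is absent, so *yilP* is not transcribed.

OFF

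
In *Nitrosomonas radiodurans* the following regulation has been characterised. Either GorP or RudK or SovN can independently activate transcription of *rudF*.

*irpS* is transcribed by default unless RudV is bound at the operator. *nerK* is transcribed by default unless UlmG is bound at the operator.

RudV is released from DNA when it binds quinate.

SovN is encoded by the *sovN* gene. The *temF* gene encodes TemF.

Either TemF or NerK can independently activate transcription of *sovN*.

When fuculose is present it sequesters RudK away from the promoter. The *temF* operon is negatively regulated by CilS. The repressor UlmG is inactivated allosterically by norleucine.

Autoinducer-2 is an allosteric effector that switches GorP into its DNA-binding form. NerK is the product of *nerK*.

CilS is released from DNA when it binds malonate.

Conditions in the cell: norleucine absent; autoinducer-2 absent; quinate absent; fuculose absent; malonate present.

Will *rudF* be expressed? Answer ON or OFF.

Autoinducer-2 is absent, so GorP is inactive.
Fuculose is absent, so RudK is active.
Malonate is present, so CilS is inactive.
With no repressor bound, *temF* is transcribed.
So TemF is produced and active.
Norleucine is absent, so UlmG is active.
With repressor UlmG bound, *nerK* is not transcribed.
So NerK is not produced.
Activator TemF is present, so *sovN* is transcribed.
So SovN is produced and active.
Activator RudK is present, so *rudF* is transcribed.

ON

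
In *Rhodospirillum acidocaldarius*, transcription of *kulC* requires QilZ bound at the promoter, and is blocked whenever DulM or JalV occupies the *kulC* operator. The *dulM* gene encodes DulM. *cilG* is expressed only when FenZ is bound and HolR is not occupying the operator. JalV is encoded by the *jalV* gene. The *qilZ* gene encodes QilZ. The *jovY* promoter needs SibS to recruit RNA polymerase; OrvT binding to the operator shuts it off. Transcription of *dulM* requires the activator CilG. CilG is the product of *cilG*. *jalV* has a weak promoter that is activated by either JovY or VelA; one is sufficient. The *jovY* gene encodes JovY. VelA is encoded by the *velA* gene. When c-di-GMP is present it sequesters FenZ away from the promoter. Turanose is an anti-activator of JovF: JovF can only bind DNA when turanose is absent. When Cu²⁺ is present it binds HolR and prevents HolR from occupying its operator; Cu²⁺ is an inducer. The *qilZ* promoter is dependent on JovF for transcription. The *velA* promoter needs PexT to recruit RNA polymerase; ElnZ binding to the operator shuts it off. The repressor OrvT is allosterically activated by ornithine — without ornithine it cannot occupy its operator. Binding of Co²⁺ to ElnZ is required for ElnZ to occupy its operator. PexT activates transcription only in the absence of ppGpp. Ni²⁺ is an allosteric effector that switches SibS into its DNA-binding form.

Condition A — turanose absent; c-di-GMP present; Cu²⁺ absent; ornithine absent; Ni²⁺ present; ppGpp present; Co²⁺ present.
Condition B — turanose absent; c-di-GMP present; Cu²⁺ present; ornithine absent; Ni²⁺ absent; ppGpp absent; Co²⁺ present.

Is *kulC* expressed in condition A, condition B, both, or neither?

B only

Condition A:
Turanose is absent, so JovF is active.
No repressor is bound and JovF is active, so *qilZ* is transcribed.
So QilZ is produced and active.
c-di-GMP is present, so FenZ is inactive.
Cu²⁺ is absent, so HolR is active.
With repressor HolR bound, *cilG* is not transcribed.
So CilG is not produced.
Required activator CilG is absent, so *dulM* is not transcribed.
So DulM is not produced.
Ornithine is absent, so OrvT is inactive.
Ni²⁺ is present, so SibS is active.
No repressor is bound and SibS is active, so *jovY* is transcribed.
So JovY is produced and active.
ppGpp is present, so PexT is inactive.
Co²⁺ is present, so ElnZ is active.
With repressor ElnZ bound, *velA* is not transcribed.
So VelA is not produced.
Activator JovY is present, so *jalV* is transcribed.
So JalV is produced and active.
With repressor JalV bound, *kulC* is not transcribed.
→ *kulC* is OFF in A.
Condition B:
Turanose is absent, so JovF is active.
No repressor is bound and JovF is active, so *qilZ* is transcribed.
So QilZ is produced and active.
c-di-GMP is present, so FenZ is inactive.
Cu²⁺ is present, so HolR is inactive.
Required activator FenZ is absent, so *cilG* is not transcribed.
So CilG is not produced.
Required activator CilG is absent, so *dulM* is not transcribed.
So DulM is not produced.
Ornithine is absent, so OrvT is inactive.
Ni²⁺ is absent, so SibS is inactive.
Required activator SibS is absent, so *jovY* is not transcribed.
So JovY is not produced.
ppGpp is absent, so PexT is active.
Co²⁺ is present, so ElnZ is active.
With repressor ElnZ bound, *velA* is not transcribed.
So VelA is not produced.
No activator is available at the *jalV* promoter, so *jalV* is not transcribed.
So JalV is not produced.
No repressor is bound and QilZ is active, so *kulC* is transcribed.
→ *kulC* is ON in B.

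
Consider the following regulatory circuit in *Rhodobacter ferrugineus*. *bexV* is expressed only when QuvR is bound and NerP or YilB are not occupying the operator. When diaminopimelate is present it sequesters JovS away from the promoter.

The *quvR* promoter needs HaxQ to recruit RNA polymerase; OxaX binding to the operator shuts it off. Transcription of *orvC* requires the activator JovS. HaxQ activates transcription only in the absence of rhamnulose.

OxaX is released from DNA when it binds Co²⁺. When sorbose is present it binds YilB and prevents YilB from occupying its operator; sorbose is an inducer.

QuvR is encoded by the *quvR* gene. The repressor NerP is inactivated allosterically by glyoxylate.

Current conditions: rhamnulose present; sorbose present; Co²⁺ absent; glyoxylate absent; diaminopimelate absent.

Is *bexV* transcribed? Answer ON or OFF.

Co²⁺ is absent, so OxaX is active.
Rhamnulose is present, so HaxQ is inactive.
With repressor OxaX bound, *quvR* is not transcribed.
So QuvR is not produced.
Glyoxylate is absent, so NerP is active.
Sorbose is present, so YilB is inactive.
With repressor NerP bound, *bexV* is not transcribed.

OFF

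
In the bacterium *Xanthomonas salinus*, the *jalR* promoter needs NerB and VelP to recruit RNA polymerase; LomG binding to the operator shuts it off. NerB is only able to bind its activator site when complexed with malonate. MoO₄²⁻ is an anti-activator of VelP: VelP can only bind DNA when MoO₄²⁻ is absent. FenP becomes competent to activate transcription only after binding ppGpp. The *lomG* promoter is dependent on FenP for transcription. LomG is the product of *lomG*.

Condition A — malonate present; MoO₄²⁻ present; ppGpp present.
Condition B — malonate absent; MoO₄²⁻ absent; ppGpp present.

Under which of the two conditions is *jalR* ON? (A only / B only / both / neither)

Condition A:
Malonate is present, so NerB is active.
MoO₄²⁻ is present, so VelP is inactive.
ppGpp is present, so FenP is active.
No repressor is bound and FenP is active, so *lomG* is transcribed.
So LomG is produced and active.
With repressor LomG bound, *jalR* is not transcribed.
→ *jalR* is OFF in A.
Condition B:
Malonate is absent, so NerB is inactive.
MoO₄²⁻ is absent, so VelP is active.
ppGpp is present, so FenP is active.
No repressor is bound and FenP is active, so *lomG* is transcribed.
So LomG is produced and active.
With repressor LomG bound, *jalR* is not transcribed.
→ *jalR* is OFF in B.

neither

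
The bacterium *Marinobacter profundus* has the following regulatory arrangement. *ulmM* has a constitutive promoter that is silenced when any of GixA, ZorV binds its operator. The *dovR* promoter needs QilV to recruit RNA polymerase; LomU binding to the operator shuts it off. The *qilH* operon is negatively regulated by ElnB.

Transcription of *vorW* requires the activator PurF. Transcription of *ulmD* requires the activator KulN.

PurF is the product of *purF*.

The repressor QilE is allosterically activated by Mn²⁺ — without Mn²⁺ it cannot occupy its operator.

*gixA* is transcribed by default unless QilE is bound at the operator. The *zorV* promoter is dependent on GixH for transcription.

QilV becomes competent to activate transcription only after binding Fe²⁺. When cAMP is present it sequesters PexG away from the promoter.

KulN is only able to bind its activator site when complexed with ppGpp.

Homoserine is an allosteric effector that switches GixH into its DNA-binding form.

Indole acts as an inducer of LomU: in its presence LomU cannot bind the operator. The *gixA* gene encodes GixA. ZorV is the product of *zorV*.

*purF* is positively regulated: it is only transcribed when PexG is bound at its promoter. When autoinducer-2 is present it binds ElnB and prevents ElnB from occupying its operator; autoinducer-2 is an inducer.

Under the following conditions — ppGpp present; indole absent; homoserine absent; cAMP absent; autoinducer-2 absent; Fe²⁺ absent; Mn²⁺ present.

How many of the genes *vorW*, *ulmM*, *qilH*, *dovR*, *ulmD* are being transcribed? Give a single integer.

3

cAMP is absent, so PexG is active.
No repressor is bound and PexG is active, so *purF* is transcribed.
So PurF is produced and active.
No repressor is bound and PurF is active, so *vorW* is transcribed.
→ *vorW* is ON.
Mn²⁺ is present, so QilE is active.
With repressor QilE bound, *gixA* is not transcribed.
So GixA is not produced.
Homoserine is absent, so GixH is inactive.
Required activator GixH is absent, so *zorV* is not transcribed.
So ZorV is not produced.
With no repressor bound, *ulmM* is transcribed.
→ *ulmM* is ON.
Autoinducer-2 is absent, so ElnB is active.
With repressor ElnB bound, *qilH* is not transcribed.
→ *qilH* is OFF.
Indole is absent, so LomU is active.
Fe²⁺ is absent, so QilV is inactive.
With repressor LomU bound, *dovR* is not transcribed.
→ *dovR* is OFF.
ppGpp is present, so KulN is active.
No repressor is bound and KulN is active, so *ulmD* is transcribed.
→ *ulmD* is ON.
3 of the 5 genes are transcribed.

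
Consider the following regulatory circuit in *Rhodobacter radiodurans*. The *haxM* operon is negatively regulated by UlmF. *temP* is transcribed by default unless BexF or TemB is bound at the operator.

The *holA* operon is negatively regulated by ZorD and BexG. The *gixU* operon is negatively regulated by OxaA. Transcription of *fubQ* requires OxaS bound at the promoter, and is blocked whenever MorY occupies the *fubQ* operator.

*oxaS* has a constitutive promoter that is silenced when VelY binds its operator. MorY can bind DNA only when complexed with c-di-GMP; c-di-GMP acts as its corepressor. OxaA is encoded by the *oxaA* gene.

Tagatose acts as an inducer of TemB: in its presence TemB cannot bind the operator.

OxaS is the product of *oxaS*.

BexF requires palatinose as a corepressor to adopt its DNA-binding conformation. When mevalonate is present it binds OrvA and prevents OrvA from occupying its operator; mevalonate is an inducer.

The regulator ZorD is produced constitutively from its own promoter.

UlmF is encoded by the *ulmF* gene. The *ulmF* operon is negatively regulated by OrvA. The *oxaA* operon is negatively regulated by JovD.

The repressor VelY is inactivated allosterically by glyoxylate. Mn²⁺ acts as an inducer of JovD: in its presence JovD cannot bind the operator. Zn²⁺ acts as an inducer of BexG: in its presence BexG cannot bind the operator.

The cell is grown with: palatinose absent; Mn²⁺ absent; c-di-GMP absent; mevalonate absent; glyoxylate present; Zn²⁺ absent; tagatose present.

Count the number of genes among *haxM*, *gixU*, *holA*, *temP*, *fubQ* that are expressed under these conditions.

Mevalonate is absent, so OrvA is active.
With repressor OrvA bound, *ulmF* is not transcribed.
So UlmF is not produced.
With no repressor bound, *haxM* is transcribed.
→ *haxM* is ON.
Mn²⁺ is absent, so JovD is active.
With repressor JovD bound, *oxaA* is not transcribed.
So OxaA is not produced.
With no repressor bound, *gixU* is transcribed.
→ *gixU* is ON.
ZorD is produced constitutively and is active.
Zn²⁺ is absent, so BexG is active.
With repressor ZorD bound, *holA* is not transcribed.
→ *holA* is OFF.
Palatinose is absent, so BexF is inactive.
Tagatose is present, so TemB is inactive.
With no repressor bound, *temP* is transcribed.
→ *temP* is ON.
Glyoxylate is present, so VelY is inactive.
With no repressor bound, *oxaS* is transcribed.
So OxaS is produced and active.
c-di-GMP is absent, so MorY is inactive.
No repressor is bound and OxaS is active, so *fubQ* is transcribed.
→ *fubQ* is ON.
4 of the 5 genes are transcribed.

4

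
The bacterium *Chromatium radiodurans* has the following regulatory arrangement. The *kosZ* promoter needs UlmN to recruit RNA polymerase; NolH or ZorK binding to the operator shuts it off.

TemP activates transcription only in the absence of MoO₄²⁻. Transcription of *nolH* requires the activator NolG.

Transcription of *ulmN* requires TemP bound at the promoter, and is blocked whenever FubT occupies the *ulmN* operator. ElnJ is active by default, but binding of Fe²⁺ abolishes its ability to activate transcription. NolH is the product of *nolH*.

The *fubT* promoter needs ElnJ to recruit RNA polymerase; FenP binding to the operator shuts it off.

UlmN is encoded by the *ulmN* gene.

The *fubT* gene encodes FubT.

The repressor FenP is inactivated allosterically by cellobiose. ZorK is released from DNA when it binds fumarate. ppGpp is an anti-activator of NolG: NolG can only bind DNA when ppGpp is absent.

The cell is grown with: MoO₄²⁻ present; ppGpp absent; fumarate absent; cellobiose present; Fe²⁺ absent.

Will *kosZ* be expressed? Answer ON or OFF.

OFF

MoO₄²⁻ is present, so TemP is inactive.
Fe²⁺ is absent, so ElnJ is active.
Cellobiose is present, so FenP is inactive.
No repressor is bound and ElnJ is active, so *fubT* is transcribed.
So FubT is produced and active.
With repressor FubT bound, *ulmN* is not transcribed.
So UlmN is not produced.
ppGpp is absent, so NolG is active.
No repressor is bound and NolG is active, so *nolH* is transcribed.
So NolH is produced and active.
Fumarate is absent, so ZorK is active.
With repressor NolH bound, *kosZ* is not transcribed.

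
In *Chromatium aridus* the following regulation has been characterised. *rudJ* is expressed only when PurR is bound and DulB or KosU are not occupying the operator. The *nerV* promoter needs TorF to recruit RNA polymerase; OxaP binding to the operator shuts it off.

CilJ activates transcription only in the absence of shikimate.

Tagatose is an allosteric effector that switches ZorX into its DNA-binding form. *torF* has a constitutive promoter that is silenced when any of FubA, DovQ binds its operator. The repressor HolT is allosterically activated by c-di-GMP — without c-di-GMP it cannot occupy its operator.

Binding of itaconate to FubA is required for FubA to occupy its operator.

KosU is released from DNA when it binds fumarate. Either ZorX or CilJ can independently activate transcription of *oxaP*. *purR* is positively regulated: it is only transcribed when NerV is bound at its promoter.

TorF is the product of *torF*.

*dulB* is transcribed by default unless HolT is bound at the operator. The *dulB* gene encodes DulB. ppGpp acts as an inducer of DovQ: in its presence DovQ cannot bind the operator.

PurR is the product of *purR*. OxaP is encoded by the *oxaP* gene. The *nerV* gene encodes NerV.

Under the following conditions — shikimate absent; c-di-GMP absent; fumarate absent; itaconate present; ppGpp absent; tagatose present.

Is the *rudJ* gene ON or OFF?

OFF

c-di-GMP is absent, so HolT is inactive.
With no repressor bound, *dulB* is transcribed.
So DulB is produced and active.
Tagatose is present, so ZorX is active.
Shikimate is absent, so CilJ is active.
Activator ZorX is present, so *oxaP* is transcribed.
So OxaP is produced and active.
Itaconate is present, so FubA is active.
ppGpp is absent, so DovQ is active.
With repressor FubA bound, *torF* is not transcribed.
So TorF is not produced.
With repressor OxaP bound, *nerV* is not transcribed.
So NerV is not produced.
Required activator NerV is absent, so *purR* is not transcribed.
So PurR is not produced.
Fumarate is absent, so KosU is active.
With repressor DulB bound, *rudJ* is not transcribed.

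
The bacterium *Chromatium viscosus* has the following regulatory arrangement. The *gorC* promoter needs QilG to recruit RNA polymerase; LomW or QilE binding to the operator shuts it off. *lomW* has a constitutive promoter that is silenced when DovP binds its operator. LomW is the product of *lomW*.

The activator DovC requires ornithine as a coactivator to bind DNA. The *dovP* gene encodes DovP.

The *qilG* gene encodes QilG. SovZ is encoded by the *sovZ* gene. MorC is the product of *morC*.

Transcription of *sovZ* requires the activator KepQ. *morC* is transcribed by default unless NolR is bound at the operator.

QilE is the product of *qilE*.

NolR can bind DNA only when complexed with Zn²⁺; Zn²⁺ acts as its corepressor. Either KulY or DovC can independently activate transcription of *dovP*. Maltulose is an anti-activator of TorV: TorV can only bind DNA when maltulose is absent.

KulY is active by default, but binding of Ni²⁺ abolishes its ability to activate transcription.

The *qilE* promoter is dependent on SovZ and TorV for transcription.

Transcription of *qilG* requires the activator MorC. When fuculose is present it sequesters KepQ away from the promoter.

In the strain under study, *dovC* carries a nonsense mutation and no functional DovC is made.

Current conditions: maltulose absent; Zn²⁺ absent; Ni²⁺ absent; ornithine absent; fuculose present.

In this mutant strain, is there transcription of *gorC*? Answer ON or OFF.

ON

Zn²⁺ is absent, so NolR is inactive.
With no repressor bound, *morC* is transcribed.
So MorC is produced and active.
No repressor is bound and MorC is active, so *qilG* is transcribed.
So QilG is produced and active.
Ni²⁺ is absent, so KulY is active.
DovC is non-functional in this strain, so it has no effect.
Activator KulY is present, so *dovP* is transcribed.
So DovP is produced and active.
With repressor DovP bound, *lomW* is not transcribed.
So LomW is not produced.
Fuculose is present, so KepQ is inactive.
Required activator KepQ is absent, so *sovZ* is not transcribed.
So SovZ is not produced.
Maltulose is absent, so TorV is active.
Required activator SovZ is absent, so *qilE* is not transcribed.
So QilE is not produced.
No repressor is bound and QilG is active, so *gorC* is transcribed.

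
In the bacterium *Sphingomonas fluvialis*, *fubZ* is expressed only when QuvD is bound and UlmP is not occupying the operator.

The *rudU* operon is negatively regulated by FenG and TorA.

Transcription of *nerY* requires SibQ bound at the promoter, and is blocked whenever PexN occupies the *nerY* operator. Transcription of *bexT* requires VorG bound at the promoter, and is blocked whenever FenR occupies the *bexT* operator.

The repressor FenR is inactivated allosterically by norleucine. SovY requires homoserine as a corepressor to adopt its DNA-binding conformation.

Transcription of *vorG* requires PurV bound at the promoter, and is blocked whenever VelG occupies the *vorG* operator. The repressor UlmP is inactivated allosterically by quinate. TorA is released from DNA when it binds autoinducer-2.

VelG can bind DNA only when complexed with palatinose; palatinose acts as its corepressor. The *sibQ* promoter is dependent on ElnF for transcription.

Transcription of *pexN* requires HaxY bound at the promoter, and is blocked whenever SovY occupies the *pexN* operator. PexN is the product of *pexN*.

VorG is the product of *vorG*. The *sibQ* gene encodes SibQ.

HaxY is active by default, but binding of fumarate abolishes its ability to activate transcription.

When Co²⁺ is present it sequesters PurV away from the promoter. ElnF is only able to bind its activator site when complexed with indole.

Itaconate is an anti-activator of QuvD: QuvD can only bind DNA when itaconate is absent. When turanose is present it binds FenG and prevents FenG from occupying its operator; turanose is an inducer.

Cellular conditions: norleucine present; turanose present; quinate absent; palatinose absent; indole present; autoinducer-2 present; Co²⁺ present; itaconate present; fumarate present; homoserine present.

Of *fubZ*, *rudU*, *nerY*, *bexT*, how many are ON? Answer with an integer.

2

Quinate is absent, so UlmP is active.
Itaconate is present, so QuvD is inactive.
With repressor UlmP bound, *fubZ* is not transcribed.
→ *fubZ* is OFF.
Turanose is present, so FenG is inactive.
Autoinducer-2 is present, so TorA is inactive.
With no repressor bound, *rudU* is transcribed.
→ *rudU* is ON.
Homoserine is present, so SovY is active.
Fumarate is present, so HaxY is inactive.
With repressor SovY bound, *pexN* is not transcribed.
So PexN is not produced.
Indole is present, so ElnF is active.
No repressor is bound and ElnF is active, so *sibQ* is transcribed.
So SibQ is produced and active.
No repressor is bound and SibQ is active, so *nerY* is transcribed.
→ *nerY* is ON.
Norleucine is present, so FenR is inactive.
Co²⁺ is present, so PurV is inactive.
Palatinose is absent, so VelG is inactive.
Required activator PurV is absent, so *vorG* is not transcribed.
So VorG is not produced.
Required activator VorG is absent, so *bexT* is not transcribed.
→ *bexT* is OFF.
2 of the 4 genes are transcribed.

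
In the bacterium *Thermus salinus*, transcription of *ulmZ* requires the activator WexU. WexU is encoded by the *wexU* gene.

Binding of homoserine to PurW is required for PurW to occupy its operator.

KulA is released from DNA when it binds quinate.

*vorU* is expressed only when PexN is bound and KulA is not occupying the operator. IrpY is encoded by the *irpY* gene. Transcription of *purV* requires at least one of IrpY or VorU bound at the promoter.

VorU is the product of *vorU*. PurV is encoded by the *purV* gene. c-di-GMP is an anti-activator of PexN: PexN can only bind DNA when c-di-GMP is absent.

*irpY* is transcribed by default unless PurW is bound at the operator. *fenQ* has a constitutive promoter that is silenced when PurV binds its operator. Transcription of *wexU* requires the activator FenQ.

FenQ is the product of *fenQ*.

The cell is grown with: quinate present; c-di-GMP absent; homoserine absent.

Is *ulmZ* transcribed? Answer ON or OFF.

OFF

Homoserine is absent, so PurW is inactive.
With no repressor bound, *irpY* is transcribed.
So IrpY is produced and active.
Quinate is present, so KulA is inactive.
c-di-GMP is absent, so PexN is active.
No repressor is bound and PexN is active, so *vorU* is transcribed.
So VorU is produced and active.
Activator IrpY is present, so *purV* is transcribed.
So PurV is produced and active.
With repressor PurV bound, *fenQ* is not transcribed.
So FenQ is not produced.
Required activator FenQ is absent, so *wexU* is not transcribed.
So WexU is not produced.
Required activator WexU is absent, so *ulmZ* is not transcribed.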